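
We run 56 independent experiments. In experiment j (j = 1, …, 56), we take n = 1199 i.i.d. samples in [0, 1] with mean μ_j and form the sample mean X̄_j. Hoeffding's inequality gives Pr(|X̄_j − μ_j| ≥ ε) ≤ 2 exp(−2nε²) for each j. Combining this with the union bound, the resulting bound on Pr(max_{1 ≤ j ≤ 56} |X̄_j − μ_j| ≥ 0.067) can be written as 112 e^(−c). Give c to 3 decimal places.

Union bound over the 56 events: Pr(max_{1 ≤ j ≤ 56} |X̄_j − μ_j| ≥ 0.067) ≤ 56·2·exp(−2nε²) = 112 exp(−2·1199·0.067²).
So c = 2·1199·0.067² = 10.7646.

10.765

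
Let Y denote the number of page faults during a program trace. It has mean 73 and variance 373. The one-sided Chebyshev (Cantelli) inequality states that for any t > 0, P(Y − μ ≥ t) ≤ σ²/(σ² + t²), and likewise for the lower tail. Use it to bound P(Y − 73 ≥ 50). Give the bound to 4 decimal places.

0.1298

Here σ² = 373 and t = 50, so σ² + t² = 2873.
Cantelli's bound: 373/2873 = 0.1298.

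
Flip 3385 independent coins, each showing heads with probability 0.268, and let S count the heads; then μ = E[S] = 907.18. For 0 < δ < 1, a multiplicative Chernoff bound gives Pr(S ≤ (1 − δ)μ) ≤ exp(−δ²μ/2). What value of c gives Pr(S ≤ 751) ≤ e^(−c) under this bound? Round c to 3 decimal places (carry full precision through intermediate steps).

13.444

Write 751 = (1 − δ)μ, so δ = 1 − 751/907.18 = 0.1721599…
Then the exponent is δ²μ/2 = (μ − 751)²/(2μ) = 13.443965.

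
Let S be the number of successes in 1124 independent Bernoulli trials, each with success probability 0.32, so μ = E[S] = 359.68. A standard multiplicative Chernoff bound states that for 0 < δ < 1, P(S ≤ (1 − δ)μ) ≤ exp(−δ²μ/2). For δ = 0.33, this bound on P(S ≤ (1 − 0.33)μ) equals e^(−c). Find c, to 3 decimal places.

c = δ²μ/2 = 0.33²·359.68/2 = 19.5846.

19.585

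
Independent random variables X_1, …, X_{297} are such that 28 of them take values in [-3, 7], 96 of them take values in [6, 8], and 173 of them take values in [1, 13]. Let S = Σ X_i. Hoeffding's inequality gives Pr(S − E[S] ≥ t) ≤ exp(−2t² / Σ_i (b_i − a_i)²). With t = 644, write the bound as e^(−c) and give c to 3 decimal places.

Σ(b_i − a_i)² = 28·10² + 96·2² + 173·12² = 28096.
c = 2t² / 28096 = 2·644² / 28096 = 29.5228.

29.523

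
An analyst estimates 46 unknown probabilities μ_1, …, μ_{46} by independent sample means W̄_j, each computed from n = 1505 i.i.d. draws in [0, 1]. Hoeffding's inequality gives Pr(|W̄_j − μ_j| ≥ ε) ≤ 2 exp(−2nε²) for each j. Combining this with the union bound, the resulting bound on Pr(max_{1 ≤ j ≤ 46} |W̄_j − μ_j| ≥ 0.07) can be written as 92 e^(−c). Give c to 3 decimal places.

14.749

Union bound over the 46 events: Pr(max_{1 ≤ j ≤ 46} |W̄_j − μ_j| ≥ 0.07) ≤ 46·2·exp(−2nε²) = 92 exp(−2·1505·0.07²).
So c = 2·1505·0.07² = 14.7490.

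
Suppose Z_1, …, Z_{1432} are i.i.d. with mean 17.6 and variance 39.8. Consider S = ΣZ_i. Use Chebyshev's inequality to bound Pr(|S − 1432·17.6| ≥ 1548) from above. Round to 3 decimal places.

0.024

Var(S) = n·Var(Z_i) = 1432·39.8 = 56993.6.
Chebyshev: Pr(|S − 1432·17.6| ≥ 1548) ≤ Var(S)/1548² = 56993.6/2396304 = 0.0238.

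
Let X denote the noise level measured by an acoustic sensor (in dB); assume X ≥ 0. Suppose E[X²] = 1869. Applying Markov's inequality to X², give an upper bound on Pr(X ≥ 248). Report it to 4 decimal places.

0.0304

Since X ≥ 0, the event {X ≥ 248} is the same as {X² ≥ 61504}.
Markov's inequality applied to X² gives Pr(X² ≥ 61504) ≤ E[X²]/61504 = 1869/61504 = 0.0304.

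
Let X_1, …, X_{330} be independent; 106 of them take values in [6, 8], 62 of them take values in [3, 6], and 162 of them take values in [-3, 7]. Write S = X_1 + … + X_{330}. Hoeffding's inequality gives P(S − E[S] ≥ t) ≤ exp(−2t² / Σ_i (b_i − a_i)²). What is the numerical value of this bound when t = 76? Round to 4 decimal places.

0.5105

Σ(b_i − a_i)² = 106·2² + 62·3² + 162·10² = 17182.
Exponent = 2·76² / 17182 = 0.67233.
Bound = exp(−0.67233) = 0.51052.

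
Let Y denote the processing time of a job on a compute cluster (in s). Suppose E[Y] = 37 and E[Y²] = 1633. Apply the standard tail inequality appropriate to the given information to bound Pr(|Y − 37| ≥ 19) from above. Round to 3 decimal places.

0.731

The first two moments determine the variance, so Chebyshev's inequality is the sharpest standard bound available.
Var(Y) = E[Y²] − (E[Y])² = 1633 − 1369 = 264.
Chebyshev's inequality: Pr(|Y − μ| ≥ t) ≤ Var(Y)/t² = 264/361 = 0.7313.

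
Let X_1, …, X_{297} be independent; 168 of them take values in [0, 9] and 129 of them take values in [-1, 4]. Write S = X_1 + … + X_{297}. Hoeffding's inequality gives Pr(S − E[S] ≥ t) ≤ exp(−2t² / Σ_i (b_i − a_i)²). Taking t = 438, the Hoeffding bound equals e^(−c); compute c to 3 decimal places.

Σ(b_i − a_i)² = 168·9² + 129·5² = 16833.
c = 2t² / 16833 = 2·438² / 16833 = 22.7938.

22.794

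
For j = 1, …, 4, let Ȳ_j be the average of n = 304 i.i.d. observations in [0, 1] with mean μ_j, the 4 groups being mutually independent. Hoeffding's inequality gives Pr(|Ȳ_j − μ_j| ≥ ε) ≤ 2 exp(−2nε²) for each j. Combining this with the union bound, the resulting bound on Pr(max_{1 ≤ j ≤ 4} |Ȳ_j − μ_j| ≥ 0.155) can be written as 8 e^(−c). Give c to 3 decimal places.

14.607

Union bound over the 4 events: Pr(max_{1 ≤ j ≤ 4} |Ȳ_j − μ_j| ≥ 0.155) ≤ 4·2·exp(−2nε²) = 8 exp(−2·304·0.155²).
So c = 2·304·0.155² = 14.6072.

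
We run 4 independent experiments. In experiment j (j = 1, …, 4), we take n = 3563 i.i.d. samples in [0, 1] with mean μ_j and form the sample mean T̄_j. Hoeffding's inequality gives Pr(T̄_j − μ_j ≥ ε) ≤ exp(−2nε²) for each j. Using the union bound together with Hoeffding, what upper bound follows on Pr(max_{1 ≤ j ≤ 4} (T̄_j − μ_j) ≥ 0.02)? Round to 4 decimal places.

0.2313

Per-experiment Hoeffding bound: exp(−2·3563·0.02²) = exp(−2.85040) = 0.057821.
Union bound over 4 events: 4·0.057821 = 0.23128.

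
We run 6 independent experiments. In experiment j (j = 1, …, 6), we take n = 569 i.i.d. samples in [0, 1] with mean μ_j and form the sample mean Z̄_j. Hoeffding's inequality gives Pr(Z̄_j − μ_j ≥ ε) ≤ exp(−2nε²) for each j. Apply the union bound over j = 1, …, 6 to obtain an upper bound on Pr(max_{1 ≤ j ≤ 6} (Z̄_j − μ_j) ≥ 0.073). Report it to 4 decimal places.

Per-experiment Hoeffding bound: exp(−2·569·0.073²) = exp(−6.06440) = 0.0023241.
Union bound over 6 events: 6·0.0023241 = 0.01394.

0.0139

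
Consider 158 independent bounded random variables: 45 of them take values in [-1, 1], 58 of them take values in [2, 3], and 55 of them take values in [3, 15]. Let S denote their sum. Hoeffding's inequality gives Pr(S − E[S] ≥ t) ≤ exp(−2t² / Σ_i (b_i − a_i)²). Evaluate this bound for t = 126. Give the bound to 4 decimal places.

Σ(b_i − a_i)² = 45·2² + 58·1² + 55·12² = 8158.
Exponent = 2·126² / 8158 = 3.89213.
Bound = exp(−3.89213) = 0.02040.

0.0204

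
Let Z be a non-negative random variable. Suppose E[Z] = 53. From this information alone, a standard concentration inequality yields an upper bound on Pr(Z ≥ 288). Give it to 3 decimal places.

Only the mean of a non-negative variable is known, so Markov's inequality is the applicable tail bound.
Markov's inequality: for a non-negative random variable, Pr(Z ≥ a) ≤ E[Z]/a.
Here E[Z] = 53 and a = 288, so the bound is 53/288 = 0.1840.

0.184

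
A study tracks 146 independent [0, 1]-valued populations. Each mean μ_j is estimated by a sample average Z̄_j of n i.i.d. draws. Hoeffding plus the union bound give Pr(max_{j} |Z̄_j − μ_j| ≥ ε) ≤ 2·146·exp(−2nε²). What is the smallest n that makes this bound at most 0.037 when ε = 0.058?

1334

Need 2·146·exp(−2nε²) ≤ 0.037, i.e. exp(−2nε²) ≤ 0.037/292.
So 2nε² ≥ ln(292/0.037) = 8.973591.
Hence n ≥ 8.973591/(2·0.058²) = 1333.768.
The smallest integer n is 1334.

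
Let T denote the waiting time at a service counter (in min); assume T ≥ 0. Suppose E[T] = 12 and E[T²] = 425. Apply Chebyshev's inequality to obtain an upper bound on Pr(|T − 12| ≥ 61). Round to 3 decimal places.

Var(T) = E[T²] − (E[T])² = 425 − 144 = 281.
Chebyshev's inequality: Pr(|T − μ| ≥ t) ≤ Var(T)/t² = 281/3721 = 0.0755.

0.076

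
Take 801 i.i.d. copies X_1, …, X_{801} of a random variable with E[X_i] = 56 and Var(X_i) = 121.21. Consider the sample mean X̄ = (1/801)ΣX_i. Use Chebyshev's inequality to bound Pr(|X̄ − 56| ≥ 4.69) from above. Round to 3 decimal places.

0.007

Var(X̄) = Var(X_i)/n = 121.21/801 = 0.15132.
Chebyshev: Pr(|X̄ − 56| ≥ 4.69) ≤ Var(X̄)/(4.69)² = 121.21/(801·4.69²) = 0.0069.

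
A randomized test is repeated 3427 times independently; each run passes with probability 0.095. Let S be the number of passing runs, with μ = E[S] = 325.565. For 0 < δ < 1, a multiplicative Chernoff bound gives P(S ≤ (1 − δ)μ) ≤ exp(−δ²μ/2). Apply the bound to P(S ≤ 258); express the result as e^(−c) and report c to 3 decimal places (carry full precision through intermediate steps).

Write 258 = (1 − δ)μ, so δ = 1 − 258/325.565 = 0.2075315…
Then the exponent is δ²μ/2 = (μ − 258)²/(2μ) = 7.010934.

7.011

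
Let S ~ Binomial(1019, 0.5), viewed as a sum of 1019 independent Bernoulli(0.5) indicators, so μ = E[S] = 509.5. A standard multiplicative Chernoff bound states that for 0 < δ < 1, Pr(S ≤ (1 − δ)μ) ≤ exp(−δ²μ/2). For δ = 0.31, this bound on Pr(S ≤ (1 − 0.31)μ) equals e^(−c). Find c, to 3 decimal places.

24.481

c = δ²μ/2 = 0.31²·509.5/2 = 24.4815.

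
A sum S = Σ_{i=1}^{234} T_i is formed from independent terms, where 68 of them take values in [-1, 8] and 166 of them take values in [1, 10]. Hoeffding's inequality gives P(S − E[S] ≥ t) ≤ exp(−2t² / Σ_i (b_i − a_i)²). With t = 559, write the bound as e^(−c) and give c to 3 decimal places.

32.973

Σ(b_i − a_i)² = 68·9² + 166·9² = 18954.
c = 2t² / 18954 = 2·559² / 18954 = 32.9726.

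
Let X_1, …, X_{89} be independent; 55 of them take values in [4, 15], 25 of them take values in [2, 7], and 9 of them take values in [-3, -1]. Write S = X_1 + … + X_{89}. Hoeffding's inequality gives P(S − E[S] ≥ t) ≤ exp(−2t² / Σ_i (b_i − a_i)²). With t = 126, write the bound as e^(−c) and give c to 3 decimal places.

4.340

Σ(b_i − a_i)² = 55·11² + 25·5² + 9·2² = 7316.
c = 2t² / 7316 = 2·126² / 7316 = 4.3401.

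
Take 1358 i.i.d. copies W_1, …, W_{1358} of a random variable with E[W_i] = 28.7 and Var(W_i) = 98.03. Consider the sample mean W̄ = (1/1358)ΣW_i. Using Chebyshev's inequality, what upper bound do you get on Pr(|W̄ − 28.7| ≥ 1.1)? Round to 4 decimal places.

Var(W̄) = Var(W_i)/n = 98.03/1358 = 0.072187.
Chebyshev: Pr(|W̄ − 28.7| ≥ 1.1) ≤ Var(W̄)/(1.1)² = 98.03/(1358·1.1²) = 0.0597.

0.0597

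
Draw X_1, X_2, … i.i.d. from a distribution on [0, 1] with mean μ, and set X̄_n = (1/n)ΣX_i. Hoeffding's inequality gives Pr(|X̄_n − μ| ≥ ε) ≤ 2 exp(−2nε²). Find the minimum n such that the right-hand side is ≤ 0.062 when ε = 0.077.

Require 2·exp(−2nε²) ≤ 0.062, i.e. 2nε² ≥ ln(2/0.062) = 3.473768.
So n ≥ 3.473768 / (2·0.077²) = 292.947.
The smallest integer n is 293.

293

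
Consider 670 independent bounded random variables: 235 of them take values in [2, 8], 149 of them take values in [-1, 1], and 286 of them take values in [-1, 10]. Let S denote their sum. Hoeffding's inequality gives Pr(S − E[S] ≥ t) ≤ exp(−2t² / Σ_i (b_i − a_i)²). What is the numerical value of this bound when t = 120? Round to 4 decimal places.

Σ(b_i − a_i)² = 235·6² + 149·2² + 286·11² = 43662.
Exponent = 2·120² / 43662 = 0.65961.
Bound = exp(−0.65961) = 0.51705.

0.5171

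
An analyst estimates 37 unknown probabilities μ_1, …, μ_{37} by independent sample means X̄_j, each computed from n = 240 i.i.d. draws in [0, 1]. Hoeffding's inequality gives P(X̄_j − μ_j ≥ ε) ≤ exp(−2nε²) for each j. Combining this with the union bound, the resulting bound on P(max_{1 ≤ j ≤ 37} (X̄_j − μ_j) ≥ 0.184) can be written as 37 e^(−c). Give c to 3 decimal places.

Union bound over the 37 events: P(max_{1 ≤ j ≤ 37} (X̄_j − μ_j) ≥ 0.184) ≤ 37·exp(−2nε²) = 37 exp(−2·240·0.184²).
So c = 2·240·0.184² = 16.2509.

16.251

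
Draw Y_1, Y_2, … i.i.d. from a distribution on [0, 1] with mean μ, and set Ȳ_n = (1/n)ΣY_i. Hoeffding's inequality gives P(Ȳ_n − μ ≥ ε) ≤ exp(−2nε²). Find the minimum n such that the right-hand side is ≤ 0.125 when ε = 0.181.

32

Require exp(−2nε²) ≤ 0.125, i.e. 2nε² ≥ ln(1/0.125) = 2.079442.
So n ≥ 2.079442 / (2·0.181²) = 31.737.
The smallest integer n is 32.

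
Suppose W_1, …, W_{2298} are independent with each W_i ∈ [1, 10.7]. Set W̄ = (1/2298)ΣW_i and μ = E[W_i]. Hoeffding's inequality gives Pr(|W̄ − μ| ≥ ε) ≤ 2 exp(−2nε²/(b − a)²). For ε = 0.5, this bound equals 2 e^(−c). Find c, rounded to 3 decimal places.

12.212

c = 2nε²/(b − a)² = 2·2298·0.5² / 9.7² = 12.2117.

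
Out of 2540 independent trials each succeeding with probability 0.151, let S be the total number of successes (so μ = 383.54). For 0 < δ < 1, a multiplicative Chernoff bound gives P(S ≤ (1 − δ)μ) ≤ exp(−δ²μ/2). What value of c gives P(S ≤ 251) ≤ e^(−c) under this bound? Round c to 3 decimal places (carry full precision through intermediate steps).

Write 251 = (1 − δ)μ, so δ = 1 − 251/383.54 = 0.3455702…
Then the exponent is δ²μ/2 = (μ − 251)²/(2μ) = 22.900938.

22.901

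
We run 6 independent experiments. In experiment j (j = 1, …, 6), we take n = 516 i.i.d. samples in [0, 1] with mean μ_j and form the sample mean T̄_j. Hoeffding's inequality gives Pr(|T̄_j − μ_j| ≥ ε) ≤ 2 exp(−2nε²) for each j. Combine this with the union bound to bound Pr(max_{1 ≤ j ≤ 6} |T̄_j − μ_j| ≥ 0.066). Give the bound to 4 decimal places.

0.1339

Per-experiment Hoeffding bound: 2·exp(−2·516·0.066²) = 2·exp(−4.49539) = 0.022321.
Union bound over 6 events: 6·0.022321 = 0.13392.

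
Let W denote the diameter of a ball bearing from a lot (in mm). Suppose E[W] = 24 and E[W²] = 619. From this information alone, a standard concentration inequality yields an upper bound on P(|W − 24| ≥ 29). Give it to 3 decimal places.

The first two moments determine the variance, so Chebyshev's inequality is the sharpest standard bound available.
Var(W) = E[W²] − (E[W])² = 619 − 576 = 43.
Chebyshev's inequality: P(|W − μ| ≥ t) ≤ Var(W)/t² = 43/841 = 0.0511.

0.051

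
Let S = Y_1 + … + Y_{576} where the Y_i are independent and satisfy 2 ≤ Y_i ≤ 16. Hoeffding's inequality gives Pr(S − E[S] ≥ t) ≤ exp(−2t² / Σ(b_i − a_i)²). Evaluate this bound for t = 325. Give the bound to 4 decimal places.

0.1539

Σ(b_i − a_i)² = 576·(14)² = 112896.
Exponent = 2·325²/112896 = 1.8712.
Bound = exp(−1.8712) = 0.15394.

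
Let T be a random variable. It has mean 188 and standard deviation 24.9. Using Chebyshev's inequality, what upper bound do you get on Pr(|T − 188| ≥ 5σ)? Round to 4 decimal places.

0.0400

Chebyshev: Pr(|T − μ| ≥ t) ≤ Var(T)/t².
Var(T) = σ² = 24.9² = 620.01.
t = 5·24.9 = 124.5.
Bound = 620.01 / 15500.25 = 0.0400.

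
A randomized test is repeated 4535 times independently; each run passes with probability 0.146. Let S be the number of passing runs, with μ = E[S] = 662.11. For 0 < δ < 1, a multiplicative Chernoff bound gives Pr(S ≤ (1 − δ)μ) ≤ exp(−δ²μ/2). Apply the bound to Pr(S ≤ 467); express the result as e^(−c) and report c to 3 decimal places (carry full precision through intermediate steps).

Write 467 = (1 − δ)μ, so δ = 1 − 467/662.11 = 0.2946791…
Then the exponent is δ²μ/2 = (μ − 467)²/(2μ) = 28.747423.

28.747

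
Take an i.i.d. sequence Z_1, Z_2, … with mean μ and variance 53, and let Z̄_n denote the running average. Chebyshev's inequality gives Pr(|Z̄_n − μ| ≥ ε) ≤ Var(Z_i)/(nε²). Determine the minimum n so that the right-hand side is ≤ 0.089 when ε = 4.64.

28

Require 53/(n·4.64²) ≤ 0.089, i.e. n ≥ 53/(0.089·4.64²) = 27.660.
The smallest integer n is 28.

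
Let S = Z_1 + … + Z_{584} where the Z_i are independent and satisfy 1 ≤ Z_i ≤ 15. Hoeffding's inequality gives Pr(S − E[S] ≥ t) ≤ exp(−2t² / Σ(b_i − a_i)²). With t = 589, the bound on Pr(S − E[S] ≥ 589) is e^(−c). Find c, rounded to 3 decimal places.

6.062

Σ(b_i − a_i)² = 584·(14)² = 114464.
c = 2t²/114464 = 2·589²/114464 = 6.0617.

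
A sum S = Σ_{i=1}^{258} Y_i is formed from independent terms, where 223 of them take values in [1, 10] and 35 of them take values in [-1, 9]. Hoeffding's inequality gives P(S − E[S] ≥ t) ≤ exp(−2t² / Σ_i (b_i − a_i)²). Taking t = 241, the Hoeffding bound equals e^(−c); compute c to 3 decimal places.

5.387

Σ(b_i − a_i)² = 223·9² + 35·10² = 21563.
c = 2t² / 21563 = 2·241² / 21563 = 5.3871.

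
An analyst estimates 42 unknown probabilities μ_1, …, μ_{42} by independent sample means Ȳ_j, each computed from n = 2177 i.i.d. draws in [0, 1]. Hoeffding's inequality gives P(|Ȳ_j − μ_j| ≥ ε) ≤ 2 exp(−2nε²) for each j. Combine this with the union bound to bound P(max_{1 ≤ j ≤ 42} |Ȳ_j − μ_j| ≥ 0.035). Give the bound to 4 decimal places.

0.4054

Per-experiment Hoeffding bound: 2·exp(−2·2177·0.035²) = 2·exp(−5.33365) = 0.0096528.
Union bound over 42 events: 42·0.0096528 = 0.40542.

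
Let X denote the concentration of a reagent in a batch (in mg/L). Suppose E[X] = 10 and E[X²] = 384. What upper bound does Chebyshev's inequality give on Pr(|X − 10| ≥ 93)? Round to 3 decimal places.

0.033

Var(X) = E[X²] − (E[X])² = 384 − 100 = 284.
Chebyshev's inequality: Pr(|X − μ| ≥ t) ≤ Var(X)/t² = 284/8649 = 0.0328.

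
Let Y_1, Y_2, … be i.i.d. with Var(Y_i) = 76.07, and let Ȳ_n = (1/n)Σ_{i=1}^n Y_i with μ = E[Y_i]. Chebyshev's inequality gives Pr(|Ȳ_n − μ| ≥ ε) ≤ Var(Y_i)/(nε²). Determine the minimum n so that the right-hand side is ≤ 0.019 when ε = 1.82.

Require 76.07/(n·1.82²) ≤ 0.019, i.e. n ≥ 76.07/(0.019·1.82²) = 1208.696.
The smallest integer n is 1209.

1209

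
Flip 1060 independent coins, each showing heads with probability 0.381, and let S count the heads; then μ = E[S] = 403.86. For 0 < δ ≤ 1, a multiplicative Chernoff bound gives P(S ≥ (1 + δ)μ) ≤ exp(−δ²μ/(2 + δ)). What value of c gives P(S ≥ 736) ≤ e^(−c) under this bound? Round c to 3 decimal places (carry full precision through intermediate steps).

96.781

Write 736 = (1 + δ)μ, so δ = 736/403.86 − 1 = 0.8224137…
Then the exponent is δ²μ/(2 + δ) = (736 − μ)² / (μ·(2 + δ)) = 96.781166.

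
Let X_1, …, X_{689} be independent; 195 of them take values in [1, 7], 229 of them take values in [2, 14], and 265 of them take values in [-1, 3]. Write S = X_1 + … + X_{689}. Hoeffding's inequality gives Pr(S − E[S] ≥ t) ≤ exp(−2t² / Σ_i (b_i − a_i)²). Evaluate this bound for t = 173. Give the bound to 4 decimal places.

0.2584

Σ(b_i − a_i)² = 195·6² + 229·12² + 265·4² = 44236.
Exponent = 2·173² / 44236 = 1.35315.
Bound = exp(−1.35315) = 0.25842.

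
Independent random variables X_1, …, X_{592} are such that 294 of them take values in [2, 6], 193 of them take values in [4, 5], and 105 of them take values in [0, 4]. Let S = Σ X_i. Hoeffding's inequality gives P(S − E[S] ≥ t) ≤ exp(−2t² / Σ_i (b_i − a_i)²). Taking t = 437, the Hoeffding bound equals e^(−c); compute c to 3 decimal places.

Σ(b_i − a_i)² = 294·4² + 193·1² + 105·4² = 6577.
c = 2t² / 6577 = 2·437² / 6577 = 58.0718.

58.072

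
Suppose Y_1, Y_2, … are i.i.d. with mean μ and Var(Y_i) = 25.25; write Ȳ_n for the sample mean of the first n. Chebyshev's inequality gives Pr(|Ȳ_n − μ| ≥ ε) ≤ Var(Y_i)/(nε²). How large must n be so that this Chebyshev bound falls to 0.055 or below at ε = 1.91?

Require 25.25/(n·1.91²) ≤ 0.055, i.e. n ≥ 25.25/(0.055·1.91²) = 125.844.
The smallest integer n is 126.

126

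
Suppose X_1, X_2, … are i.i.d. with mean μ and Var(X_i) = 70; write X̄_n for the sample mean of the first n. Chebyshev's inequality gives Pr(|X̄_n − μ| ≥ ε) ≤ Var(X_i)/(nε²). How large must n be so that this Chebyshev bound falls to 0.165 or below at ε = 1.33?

Require 70/(n·1.33²) ≤ 0.165, i.e. n ≥ 70/(0.165·1.33²) = 239.834.
The smallest integer n is 240.

240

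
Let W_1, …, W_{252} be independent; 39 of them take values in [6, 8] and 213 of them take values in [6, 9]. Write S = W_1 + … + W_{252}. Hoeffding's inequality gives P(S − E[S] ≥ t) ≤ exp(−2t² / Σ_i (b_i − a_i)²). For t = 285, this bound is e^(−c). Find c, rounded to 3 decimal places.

Σ(b_i − a_i)² = 39·2² + 213·3² = 2073.
c = 2t² / 2073 = 2·285² / 2073 = 78.3647.

78.365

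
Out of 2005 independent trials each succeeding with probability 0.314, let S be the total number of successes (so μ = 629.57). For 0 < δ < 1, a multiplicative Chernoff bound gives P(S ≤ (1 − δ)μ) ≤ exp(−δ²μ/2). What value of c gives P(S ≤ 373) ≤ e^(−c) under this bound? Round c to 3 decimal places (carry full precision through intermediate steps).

Write 373 = (1 − δ)μ, so δ = 1 − 373/629.57 = 0.4075321…
Then the exponent is δ²μ/2 = (μ − 373)²/(2μ) = 52.280259.

52.280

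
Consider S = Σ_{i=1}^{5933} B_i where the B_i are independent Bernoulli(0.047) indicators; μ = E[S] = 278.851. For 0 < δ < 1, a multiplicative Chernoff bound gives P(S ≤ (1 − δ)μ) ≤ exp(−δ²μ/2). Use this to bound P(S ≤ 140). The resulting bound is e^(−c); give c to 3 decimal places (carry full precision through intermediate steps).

Write 140 = (1 − δ)μ, so δ = 1 − 140/278.851 = 0.4979398…
Then the exponent is δ²μ/2 = (μ − 140)²/(2μ) = 34.569717.

34.570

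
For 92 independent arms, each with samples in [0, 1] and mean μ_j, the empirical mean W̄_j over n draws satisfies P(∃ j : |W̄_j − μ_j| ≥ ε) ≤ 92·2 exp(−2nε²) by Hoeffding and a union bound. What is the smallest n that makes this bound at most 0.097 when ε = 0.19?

Need 2·92·exp(−2nε²) ≤ 0.097, i.e. exp(−2nε²) ≤ 0.097/184.
So 2nε² ≥ ln(184/0.097) = 7.547980.
Hence n ≥ 7.547980/(2·0.19²) = 104.543.
The smallest integer n is 105.

105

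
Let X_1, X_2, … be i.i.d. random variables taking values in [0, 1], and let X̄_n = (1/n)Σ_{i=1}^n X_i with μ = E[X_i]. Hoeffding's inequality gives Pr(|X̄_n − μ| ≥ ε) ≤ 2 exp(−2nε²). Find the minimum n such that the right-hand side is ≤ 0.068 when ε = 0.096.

184

Require 2·exp(−2nε²) ≤ 0.068, i.e. 2nε² ≥ ln(2/0.068) = 3.381395.
So n ≥ 3.381395 / (2·0.096²) = 183.452.
The smallest integer n is 184.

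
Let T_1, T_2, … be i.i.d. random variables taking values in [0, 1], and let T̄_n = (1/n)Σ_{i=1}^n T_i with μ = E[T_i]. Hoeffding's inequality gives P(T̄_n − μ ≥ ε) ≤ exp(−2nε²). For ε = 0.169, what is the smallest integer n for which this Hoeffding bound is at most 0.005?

93

Require exp(−2nε²) ≤ 0.005, i.e. 2nε² ≥ ln(1/0.005) = 5.298317.
So n ≥ 5.298317 / (2·0.169²) = 92.754.
The smallest integer n is 93.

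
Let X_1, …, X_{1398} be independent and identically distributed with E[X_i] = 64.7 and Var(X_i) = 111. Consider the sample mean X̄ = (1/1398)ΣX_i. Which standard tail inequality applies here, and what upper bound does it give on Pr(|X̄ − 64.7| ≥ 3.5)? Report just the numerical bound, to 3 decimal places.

With mean and variance of each term known, Chebyshev's inequality bounds the deviation of the sum (or sample mean).
Var(X̄) = Var(X_i)/n = 111/1398 = 0.079399.
Chebyshev: Pr(|X̄ − 64.7| ≥ 3.5) ≤ Var(X̄)/(3.5)² = 111/(1398·3.5²) = 0.0065.

0.006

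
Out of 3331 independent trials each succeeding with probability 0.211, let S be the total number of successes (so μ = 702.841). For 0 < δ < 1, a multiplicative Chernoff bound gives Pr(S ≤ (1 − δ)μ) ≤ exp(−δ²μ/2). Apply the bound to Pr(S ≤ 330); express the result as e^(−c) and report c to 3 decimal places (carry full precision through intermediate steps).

Write 330 = (1 − δ)μ, so δ = 1 − 330/702.841 = 0.530477…
Then the exponent is δ²μ/2 = (μ − 330)²/(2μ) = 98.891792.

98.892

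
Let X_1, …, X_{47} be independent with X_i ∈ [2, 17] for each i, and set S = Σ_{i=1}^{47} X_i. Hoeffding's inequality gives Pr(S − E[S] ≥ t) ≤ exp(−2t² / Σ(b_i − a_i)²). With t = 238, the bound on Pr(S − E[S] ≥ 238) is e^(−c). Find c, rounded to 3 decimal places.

Σ(b_i − a_i)² = 47·(15)² = 10575.
c = 2t²/10575 = 2·238²/10575 = 10.7128.

10.713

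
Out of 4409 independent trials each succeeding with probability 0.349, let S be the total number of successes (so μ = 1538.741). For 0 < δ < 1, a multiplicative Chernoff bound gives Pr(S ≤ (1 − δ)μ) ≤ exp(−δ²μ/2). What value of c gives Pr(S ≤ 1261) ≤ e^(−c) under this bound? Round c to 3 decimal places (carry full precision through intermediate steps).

Write 1261 = (1 − δ)μ, so δ = 1 − 1261/1538.741 = 0.1804989…
Then the exponent is δ²μ/2 = (μ − 1261)²/(2μ) = 25.065967.

25.066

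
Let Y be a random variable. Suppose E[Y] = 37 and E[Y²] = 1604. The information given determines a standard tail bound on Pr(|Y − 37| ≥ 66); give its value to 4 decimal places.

0.0539

The first two moments determine the variance, so Chebyshev's inequality is the sharpest standard bound available.
Var(Y) = E[Y²] − (E[Y])² = 1604 − 1369 = 235.
Chebyshev's inequality: Pr(|Y − μ| ≥ t) ≤ Var(Y)/t² = 235/4356 = 0.0539.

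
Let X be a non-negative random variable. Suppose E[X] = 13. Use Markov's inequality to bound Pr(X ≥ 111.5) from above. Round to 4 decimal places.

Markov's inequality: for a non-negative random variable, Pr(X ≥ a) ≤ E[X]/a.
Here E[X] = 13 and a = 111.5, so the bound is 13/111.5 = 0.1166.

0.1166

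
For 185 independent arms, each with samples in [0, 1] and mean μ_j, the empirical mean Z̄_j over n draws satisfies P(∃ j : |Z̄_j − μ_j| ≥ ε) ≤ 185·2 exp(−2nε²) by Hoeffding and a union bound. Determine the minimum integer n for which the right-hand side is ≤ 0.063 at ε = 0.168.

154

Need 2·185·exp(−2nε²) ≤ 0.063, i.e. exp(−2nε²) ≤ 0.063/370.
So 2nε² ≥ ln(370/0.063) = 8.678124.
Hence n ≥ 8.678124/(2·0.168²) = 153.737.
The smallest integer n is 154.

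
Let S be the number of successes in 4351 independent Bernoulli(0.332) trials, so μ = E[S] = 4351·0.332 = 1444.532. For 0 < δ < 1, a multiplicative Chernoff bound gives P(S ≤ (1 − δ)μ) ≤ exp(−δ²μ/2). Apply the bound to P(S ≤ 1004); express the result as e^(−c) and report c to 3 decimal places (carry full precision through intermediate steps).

Write 1004 = (1 − δ)μ, so δ = 1 − 1004/1444.532 = 0.3049652…
Then the exponent is δ²μ/2 = (μ − 1004)²/(2μ) = 67.173466.

67.173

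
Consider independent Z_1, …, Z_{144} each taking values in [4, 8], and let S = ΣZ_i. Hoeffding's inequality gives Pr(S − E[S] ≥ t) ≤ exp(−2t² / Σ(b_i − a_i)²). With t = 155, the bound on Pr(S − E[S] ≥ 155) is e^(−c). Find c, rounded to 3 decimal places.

Σ(b_i − a_i)² = 144·(4)² = 2304.
c = 2t²/2304 = 2·155²/2304 = 20.8550.

20.855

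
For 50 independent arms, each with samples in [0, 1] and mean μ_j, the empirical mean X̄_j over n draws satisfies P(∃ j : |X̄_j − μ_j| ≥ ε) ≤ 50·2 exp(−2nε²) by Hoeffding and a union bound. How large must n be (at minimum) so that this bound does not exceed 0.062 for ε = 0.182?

Need 2·50·exp(−2nε²) ≤ 0.062, i.e. exp(−2nε²) ≤ 0.062/100.
So 2nε² ≥ ln(100/0.062) = 7.385791.
Hence n ≥ 7.385791/(2·0.182²) = 111.487.
The smallest integer n is 112.

112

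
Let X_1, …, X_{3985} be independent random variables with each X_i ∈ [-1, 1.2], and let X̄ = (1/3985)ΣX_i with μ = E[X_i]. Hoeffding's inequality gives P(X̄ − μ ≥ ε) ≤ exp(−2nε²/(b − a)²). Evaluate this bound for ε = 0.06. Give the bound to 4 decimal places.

Exponent: 2nε²/(b − a)² = 2·3985·0.06² / 2.2² = 5.92810.
Bound = exp(−5.92810) = 0.00266.

0.0027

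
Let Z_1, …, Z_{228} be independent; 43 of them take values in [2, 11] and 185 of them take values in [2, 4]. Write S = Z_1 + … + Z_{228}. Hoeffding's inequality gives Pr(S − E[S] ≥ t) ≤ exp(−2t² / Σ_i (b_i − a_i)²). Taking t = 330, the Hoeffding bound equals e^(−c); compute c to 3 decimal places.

Σ(b_i − a_i)² = 43·9² + 185·2² = 4223.
c = 2t² / 4223 = 2·330² / 4223 = 51.5747.

51.575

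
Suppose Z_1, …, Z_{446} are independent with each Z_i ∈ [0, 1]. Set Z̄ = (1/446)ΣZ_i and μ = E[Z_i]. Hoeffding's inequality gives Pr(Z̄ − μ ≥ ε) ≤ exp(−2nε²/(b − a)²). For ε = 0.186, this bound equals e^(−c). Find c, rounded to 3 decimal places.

30.860

c = 2nε²/(b − a)² = 2·446·0.186² / 1² = 30.8596.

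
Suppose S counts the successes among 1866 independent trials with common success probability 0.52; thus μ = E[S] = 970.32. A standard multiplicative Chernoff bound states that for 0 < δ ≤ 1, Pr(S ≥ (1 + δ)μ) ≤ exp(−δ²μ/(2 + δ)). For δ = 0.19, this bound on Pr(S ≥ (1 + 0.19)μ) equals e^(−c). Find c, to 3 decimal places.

c = δ²μ/(2 + δ) = 0.19²·970.32/(2 + 0.19) = 15.9948.

15.995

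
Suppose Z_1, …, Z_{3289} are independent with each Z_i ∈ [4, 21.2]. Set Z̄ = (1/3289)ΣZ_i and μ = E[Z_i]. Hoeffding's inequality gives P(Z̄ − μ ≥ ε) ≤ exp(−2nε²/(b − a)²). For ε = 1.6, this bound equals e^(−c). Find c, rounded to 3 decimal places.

c = 2nε²/(b − a)² = 2·3289·1.6² / 17.2² = 56.9216.

56.922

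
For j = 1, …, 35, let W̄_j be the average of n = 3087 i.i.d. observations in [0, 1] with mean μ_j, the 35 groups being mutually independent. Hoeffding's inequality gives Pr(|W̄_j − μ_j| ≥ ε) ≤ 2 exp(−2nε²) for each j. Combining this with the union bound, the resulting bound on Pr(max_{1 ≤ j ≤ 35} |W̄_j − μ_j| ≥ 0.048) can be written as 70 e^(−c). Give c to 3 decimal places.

Union bound over the 35 events: Pr(max_{1 ≤ j ≤ 35} |W̄_j − μ_j| ≥ 0.048) ≤ 35·2·exp(−2nε²) = 70 exp(−2·3087·0.048²).
So c = 2·3087·0.048² = 14.2249.

14.225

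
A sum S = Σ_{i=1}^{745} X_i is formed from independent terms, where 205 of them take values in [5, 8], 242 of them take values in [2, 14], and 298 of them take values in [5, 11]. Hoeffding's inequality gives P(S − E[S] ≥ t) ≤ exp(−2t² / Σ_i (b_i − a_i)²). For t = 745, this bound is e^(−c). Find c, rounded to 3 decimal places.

Σ(b_i − a_i)² = 205·3² + 242·12² + 298·6² = 47421.
c = 2t² / 47421 = 2·745² / 47421 = 23.4084.

23.408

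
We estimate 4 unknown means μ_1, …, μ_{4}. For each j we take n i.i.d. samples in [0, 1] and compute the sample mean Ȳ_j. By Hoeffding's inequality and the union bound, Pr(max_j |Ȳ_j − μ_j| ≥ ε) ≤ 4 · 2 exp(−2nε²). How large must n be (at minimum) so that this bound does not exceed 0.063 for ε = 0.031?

Need 2·4·exp(−2nε²) ≤ 0.063, i.e. exp(−2nε²) ≤ 0.063/8.
So 2nε² ≥ ln(8/0.063) = 4.844062.
Hence n ≥ 4.844062/(2·0.031²) = 2520.324.
The smallest integer n is 2521.

2521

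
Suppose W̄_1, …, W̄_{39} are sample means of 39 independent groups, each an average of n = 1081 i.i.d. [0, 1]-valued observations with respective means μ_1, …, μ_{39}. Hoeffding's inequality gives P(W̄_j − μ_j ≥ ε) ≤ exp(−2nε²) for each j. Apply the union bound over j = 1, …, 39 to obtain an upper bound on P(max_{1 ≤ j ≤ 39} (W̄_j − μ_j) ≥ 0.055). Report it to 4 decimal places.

0.0563

Per-experiment Hoeffding bound: exp(−2·1081·0.055²) = exp(−6.54005) = 0.0014444.
Union bound over 39 events: 39·0.0014444 = 0.05633.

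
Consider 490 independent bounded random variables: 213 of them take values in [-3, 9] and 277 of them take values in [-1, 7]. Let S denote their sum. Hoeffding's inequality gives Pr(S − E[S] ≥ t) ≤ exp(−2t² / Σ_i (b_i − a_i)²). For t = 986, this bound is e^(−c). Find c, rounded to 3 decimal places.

40.173

Σ(b_i − a_i)² = 213·12² + 277·8² = 48400.
c = 2t² / 48400 = 2·986² / 48400 = 40.1734.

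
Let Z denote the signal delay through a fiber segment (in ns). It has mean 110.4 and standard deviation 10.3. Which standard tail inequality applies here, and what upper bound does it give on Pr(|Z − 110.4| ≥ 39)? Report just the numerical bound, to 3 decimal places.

0.070

Mean and variance are known, so Chebyshev's inequality applies.
Chebyshev: Pr(|Z − μ| ≥ t) ≤ Var(Z)/t².
Var(Z) = σ² = 10.3² = 106.09.
Bound = 106.09 / 1521 = 0.0698.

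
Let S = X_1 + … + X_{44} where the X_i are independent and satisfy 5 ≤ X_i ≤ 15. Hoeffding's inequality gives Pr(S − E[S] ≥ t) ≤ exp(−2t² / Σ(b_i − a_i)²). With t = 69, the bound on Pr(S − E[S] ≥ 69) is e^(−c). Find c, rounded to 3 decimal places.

Σ(b_i − a_i)² = 44·(10)² = 4400.
c = 2t²/4400 = 2·69²/4400 = 2.1641.

2.164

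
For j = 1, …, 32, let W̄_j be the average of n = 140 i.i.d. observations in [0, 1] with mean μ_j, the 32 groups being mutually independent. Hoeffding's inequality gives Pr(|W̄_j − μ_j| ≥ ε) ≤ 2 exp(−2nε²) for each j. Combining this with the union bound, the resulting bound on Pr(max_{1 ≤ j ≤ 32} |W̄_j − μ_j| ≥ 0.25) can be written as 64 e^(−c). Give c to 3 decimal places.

17.500

Union bound over the 32 events: Pr(max_{1 ≤ j ≤ 32} |W̄_j − μ_j| ≥ 0.25) ≤ 32·2·exp(−2nε²) = 64 exp(−2·140·0.25²).
So c = 2·140·0.25² = 17.5000.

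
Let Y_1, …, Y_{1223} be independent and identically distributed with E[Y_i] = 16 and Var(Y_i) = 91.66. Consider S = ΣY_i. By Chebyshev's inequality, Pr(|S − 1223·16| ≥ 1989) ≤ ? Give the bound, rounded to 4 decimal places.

0.0283

Var(S) = n·Var(Y_i) = 1223·91.66 = 112100.18.
Chebyshev: Pr(|S − 1223·16| ≥ 1989) ≤ Var(S)/1989² = 112100.18/3956121 = 0.0283.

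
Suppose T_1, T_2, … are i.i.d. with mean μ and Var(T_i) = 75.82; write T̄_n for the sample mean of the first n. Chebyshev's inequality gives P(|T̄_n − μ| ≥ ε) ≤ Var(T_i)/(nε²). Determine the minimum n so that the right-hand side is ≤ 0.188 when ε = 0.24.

7002

Require 75.82/(n·0.24²) ≤ 0.188, i.e. n ≥ 75.82/(0.188·0.24²) = 7001.699.
The smallest integer n is 7002.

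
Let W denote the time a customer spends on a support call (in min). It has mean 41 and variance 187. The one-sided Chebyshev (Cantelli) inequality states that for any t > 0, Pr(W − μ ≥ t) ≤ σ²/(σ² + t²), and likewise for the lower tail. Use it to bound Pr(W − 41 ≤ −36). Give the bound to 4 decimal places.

Here σ² = 187 and t = 36, so σ² + t² = 1483.
Cantelli's bound: 187/1483 = 0.1261.

0.1261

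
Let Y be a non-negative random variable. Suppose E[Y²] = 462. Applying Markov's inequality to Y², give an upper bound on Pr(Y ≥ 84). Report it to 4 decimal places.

Since Y ≥ 0, the event {Y ≥ 84} is the same as {Y² ≥ 7056}.
Markov's inequality applied to Y² gives Pr(Y² ≥ 7056) ≤ E[Y²]/7056 = 462/7056 = 0.0655.

0.0655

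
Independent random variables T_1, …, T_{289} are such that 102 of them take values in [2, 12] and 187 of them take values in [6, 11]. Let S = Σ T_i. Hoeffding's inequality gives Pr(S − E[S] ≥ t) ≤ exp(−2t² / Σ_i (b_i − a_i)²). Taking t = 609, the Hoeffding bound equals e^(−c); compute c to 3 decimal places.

49.866

Σ(b_i − a_i)² = 102·10² + 187·5² = 14875.
c = 2t² / 14875 = 2·609² / 14875 = 49.8664.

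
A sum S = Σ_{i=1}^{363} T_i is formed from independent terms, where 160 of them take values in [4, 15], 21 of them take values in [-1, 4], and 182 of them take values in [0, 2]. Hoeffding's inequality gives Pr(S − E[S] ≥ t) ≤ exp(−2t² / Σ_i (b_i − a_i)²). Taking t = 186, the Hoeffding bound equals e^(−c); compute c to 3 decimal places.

Σ(b_i − a_i)² = 160·11² + 21·5² + 182·2² = 20613.
c = 2t² / 20613 = 2·186² / 20613 = 3.3567.

3.357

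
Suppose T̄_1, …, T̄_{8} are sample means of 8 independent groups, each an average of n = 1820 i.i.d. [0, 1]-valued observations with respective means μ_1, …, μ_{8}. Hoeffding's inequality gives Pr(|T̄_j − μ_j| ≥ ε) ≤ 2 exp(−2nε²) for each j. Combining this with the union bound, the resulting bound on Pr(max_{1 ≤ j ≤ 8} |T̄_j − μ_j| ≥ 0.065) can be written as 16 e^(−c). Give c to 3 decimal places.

15.379

Union bound over the 8 events: Pr(max_{1 ≤ j ≤ 8} |T̄_j − μ_j| ≥ 0.065) ≤ 8·2·exp(−2nε²) = 16 exp(−2·1820·0.065²).
So c = 2·1820·0.065² = 15.3790.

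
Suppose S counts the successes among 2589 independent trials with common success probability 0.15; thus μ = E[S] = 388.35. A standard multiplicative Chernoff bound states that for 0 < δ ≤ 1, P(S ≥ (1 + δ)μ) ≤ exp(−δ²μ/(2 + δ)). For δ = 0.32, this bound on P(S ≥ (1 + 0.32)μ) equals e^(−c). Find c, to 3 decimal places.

17.141

c = δ²μ/(2 + δ) = 0.32²·388.35/(2 + 0.32) = 17.1410.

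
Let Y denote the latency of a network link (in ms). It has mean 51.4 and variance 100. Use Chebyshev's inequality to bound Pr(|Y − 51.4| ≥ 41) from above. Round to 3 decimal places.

0.059

Chebyshev: Pr(|Y − μ| ≥ t) ≤ Var(Y)/t².
Bound = 100 / 1681 = 0.0595.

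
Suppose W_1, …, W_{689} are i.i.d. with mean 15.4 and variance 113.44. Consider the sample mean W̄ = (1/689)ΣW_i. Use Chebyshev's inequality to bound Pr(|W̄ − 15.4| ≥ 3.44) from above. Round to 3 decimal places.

Var(W̄) = Var(W_i)/n = 113.44/689 = 0.16464.
Chebyshev: Pr(|W̄ − 15.4| ≥ 3.44) ≤ Var(W̄)/(3.44)² = 113.44/(689·3.44²) = 0.0139.

0.014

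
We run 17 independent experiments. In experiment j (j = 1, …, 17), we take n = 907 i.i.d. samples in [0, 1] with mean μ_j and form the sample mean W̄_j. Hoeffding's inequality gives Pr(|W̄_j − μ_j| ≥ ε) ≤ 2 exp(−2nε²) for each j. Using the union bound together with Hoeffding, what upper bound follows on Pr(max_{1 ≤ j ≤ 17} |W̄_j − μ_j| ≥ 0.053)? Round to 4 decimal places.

0.2082

Per-experiment Hoeffding bound: 2·exp(−2·907·0.053²) = 2·exp(−5.09553) = 0.012248.
Union bound over 17 events: 17·0.012248 = 0.20822.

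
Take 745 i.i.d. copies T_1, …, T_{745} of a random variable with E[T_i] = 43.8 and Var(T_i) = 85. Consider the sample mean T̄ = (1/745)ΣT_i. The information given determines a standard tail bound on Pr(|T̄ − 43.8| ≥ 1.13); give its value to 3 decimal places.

0.089

With mean and variance of each term known, Chebyshev's inequality bounds the deviation of the sum (or sample mean).
Var(T̄) = Var(T_i)/n = 85/745 = 0.11409.
Chebyshev: Pr(|T̄ − 43.8| ≥ 1.13) ≤ Var(T̄)/(1.13)² = 85/(745·1.13²) = 0.0894.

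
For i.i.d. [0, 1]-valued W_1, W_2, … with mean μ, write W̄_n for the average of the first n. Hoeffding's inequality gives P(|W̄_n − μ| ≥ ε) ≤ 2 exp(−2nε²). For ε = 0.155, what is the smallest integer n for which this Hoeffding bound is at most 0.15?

54

Require 2·exp(−2nε²) ≤ 0.15, i.e. 2nε² ≥ ln(2/0.15) = 2.590267.
So n ≥ 2.590267 / (2·0.155²) = 53.908.
The smallest integer n is 54.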